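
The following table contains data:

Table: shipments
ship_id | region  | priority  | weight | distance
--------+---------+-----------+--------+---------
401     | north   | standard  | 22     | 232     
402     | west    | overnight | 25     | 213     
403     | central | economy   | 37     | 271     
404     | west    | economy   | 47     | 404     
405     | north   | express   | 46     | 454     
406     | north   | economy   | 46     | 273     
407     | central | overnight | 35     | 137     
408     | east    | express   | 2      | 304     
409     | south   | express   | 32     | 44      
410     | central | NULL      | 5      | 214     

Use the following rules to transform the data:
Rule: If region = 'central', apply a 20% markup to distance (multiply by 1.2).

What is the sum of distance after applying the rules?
2670.4

Step 1: Records with region = 'central' have total distance = 622
Step 2: Apply multiplier: 622 × 1.2 = 746.4
Step 3: Other records total: 1924
Step 4: Final sum = 746.4 + 1924 = 2670.4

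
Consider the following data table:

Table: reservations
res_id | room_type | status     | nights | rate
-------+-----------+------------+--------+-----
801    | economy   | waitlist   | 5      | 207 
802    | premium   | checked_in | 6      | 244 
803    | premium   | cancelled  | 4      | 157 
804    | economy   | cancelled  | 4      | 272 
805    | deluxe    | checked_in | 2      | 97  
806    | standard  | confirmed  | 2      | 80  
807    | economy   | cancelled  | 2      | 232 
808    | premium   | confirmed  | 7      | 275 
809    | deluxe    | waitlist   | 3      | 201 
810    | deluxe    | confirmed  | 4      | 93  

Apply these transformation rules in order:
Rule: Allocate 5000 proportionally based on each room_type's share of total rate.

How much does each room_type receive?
deluxe: 1052.21, economy: 1913.35, premium: 1819.16, standard: 215.29

Step 1: Calculate total rate = 1858
Step 2: Calculate each room_type's proportion:
  deluxe: 391/1858 = 21.04% → 1052.21
  economy: 711/1858 = 38.27% → 1913.35
  premium: 676/1858 = 36.38% → 1819.16
  standard: 80/1858 = 4.31% → 215.29
Step 3: Verify: sum of allocations ≈ 5000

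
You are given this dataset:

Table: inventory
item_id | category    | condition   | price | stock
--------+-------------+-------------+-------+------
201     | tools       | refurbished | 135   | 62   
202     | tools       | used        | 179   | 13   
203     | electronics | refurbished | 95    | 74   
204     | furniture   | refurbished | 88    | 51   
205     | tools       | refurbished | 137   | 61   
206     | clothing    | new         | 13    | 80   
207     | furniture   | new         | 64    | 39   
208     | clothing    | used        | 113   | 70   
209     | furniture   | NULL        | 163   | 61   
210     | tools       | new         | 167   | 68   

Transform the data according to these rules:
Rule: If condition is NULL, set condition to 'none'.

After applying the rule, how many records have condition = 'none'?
1

Step 1: Count records where condition IS NULL
Step 2: Found 1 records with NULL condition
Step 3: These records will have condition set to 'none'
Step 4: Records already having condition = 'none': 0
Step 5: Answer: 1 + 0 = 1 records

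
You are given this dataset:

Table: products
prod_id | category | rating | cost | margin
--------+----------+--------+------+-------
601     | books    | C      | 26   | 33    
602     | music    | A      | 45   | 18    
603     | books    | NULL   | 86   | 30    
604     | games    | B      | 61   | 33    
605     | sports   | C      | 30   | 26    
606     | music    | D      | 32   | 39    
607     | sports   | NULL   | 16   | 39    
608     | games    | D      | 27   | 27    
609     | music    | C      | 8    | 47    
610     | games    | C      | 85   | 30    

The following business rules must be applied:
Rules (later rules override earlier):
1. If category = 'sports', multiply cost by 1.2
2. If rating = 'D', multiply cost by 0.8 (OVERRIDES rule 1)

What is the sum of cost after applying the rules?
413.4

Step 1: Rule 2 takes priority for records with rating = 'D'
  - 2 records: 59 × 0.8 = 47.2
Step 2: Rule 1 applies to remaining records with category = 'sports'
  - 2 records: 46 × 1.2 = 55.2
Step 3: Other records unchanged: 311
Step 4: Final sum = 47.2 + 55.2 + 311 = 413.4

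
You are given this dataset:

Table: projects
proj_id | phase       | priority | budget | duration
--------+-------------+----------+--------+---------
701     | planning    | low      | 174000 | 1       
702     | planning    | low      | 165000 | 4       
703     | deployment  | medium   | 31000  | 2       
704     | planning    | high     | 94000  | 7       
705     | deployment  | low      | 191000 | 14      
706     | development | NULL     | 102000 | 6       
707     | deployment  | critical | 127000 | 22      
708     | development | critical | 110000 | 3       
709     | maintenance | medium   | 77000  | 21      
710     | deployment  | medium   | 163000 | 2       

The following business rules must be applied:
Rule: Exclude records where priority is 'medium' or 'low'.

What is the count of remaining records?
4

Step 1: Count records to exclude
  - 3 (medium) + 3 (low) = 6 records
Step 2: Total records: 10
Step 3: Remaining = 10 - 6 = 4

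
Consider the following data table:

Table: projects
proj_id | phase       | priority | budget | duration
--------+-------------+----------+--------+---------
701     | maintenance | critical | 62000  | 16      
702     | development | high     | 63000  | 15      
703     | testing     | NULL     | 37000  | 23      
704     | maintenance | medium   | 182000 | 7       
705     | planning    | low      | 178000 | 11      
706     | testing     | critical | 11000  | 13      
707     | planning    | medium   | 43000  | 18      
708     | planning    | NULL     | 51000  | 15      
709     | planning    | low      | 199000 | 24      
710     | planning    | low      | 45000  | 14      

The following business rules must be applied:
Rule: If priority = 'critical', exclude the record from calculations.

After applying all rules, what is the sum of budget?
798000

Step 1: Identify records where priority = 'critical'
Step 2: The excluded records sum to 73000
Step 3: Original total budget = 871000
Step 4: Remaining total = 871000 - 73000 = 798000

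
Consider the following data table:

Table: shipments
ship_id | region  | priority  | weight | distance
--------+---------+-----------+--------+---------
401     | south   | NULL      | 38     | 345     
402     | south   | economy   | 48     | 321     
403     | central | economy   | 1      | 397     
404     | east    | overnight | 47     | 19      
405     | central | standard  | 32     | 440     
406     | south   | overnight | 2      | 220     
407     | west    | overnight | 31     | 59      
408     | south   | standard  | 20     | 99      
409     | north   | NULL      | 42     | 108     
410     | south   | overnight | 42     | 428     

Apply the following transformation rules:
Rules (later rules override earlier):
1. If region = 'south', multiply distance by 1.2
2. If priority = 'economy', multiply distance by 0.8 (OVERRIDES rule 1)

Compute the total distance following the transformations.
2510.8

Step 1: Rule 2 takes priority for records with priority = 'economy'
  - 2 records: 718 × 0.8 = 574.4
Step 2: Rule 1 applies to remaining records with region = 'south'
  - 4 records: 1092 × 1.2 = 1310.4
Step 3: Other records unchanged: 626
Step 4: Final sum = 574.4 + 1310.4 + 626 = 2510.8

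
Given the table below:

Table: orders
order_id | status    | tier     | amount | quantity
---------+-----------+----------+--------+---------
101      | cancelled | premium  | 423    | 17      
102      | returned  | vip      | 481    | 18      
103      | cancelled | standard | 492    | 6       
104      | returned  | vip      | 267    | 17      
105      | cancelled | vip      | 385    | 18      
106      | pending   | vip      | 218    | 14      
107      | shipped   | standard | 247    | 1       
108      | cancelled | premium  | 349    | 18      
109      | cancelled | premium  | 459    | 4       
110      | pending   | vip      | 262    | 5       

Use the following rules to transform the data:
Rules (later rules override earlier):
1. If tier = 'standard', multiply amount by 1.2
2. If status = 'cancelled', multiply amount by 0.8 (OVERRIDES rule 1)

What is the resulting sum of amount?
3210.8

Step 1: Rule 2 takes priority for records with status = 'cancelled'
  - 5 records: 2108 × 0.8 = 1686.4
Step 2: Rule 1 applies to remaining records with tier = 'standard'
  - 1 records: 247 × 1.2 = 296.4
Step 3: Other records unchanged: 1228
Step 4: Final sum = 1686.4 + 296.4 + 1228 = 3210.8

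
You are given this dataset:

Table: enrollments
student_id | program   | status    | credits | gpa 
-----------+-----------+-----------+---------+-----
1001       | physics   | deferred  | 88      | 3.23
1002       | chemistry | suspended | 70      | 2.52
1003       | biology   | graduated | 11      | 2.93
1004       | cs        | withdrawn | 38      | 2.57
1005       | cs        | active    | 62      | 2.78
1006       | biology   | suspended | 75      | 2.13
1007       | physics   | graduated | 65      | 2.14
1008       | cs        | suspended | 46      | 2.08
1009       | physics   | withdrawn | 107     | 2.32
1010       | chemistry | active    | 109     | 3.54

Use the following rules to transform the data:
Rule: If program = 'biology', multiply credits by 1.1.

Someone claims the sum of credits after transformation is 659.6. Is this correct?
No, the correct result is 679.6.

Step 1: Calculate the correct sum after transformation
Step 2: Apply multiplier 1.1 to records where program = 'biology'
Step 3: Correct result = 679.6
Step 4: Claimed result = 659.6
Step 5: 679.6 ≠ 659.6
Conclusion: The claimed result is incorrect. The correct answer is 679.6.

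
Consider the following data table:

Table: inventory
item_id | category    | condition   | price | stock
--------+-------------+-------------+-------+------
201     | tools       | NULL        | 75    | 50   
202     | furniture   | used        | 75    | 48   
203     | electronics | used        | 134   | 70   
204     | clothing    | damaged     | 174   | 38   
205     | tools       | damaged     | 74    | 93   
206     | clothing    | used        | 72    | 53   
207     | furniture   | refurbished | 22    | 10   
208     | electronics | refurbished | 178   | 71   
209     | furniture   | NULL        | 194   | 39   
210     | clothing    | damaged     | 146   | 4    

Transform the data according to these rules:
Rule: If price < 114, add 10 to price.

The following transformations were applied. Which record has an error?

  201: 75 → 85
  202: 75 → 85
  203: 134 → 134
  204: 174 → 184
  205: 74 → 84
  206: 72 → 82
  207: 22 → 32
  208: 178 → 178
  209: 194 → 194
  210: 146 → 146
Record 204 has an error. The correct transformed value should be 174, not 184.

Step 1: Check each record against the rule
Step 2: Record 204 has price = 174
Step 3: Since 174 >= 114, the bonus should not have been applied
Step 4: Correct value = 174, but claimed value = 184
Conclusion: Record 204 has the error.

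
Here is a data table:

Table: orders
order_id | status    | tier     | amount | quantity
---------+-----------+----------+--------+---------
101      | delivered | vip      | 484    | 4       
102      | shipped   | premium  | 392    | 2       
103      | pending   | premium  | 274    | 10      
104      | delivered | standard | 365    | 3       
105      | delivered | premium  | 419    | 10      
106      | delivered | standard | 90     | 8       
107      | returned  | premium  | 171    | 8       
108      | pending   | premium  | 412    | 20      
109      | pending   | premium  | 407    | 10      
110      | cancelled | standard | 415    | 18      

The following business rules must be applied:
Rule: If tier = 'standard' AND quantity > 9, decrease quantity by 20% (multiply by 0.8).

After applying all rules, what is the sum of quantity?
89.4

Step 1: Find records where tier = 'standard' AND quantity > 9
Step 2: 1 records match, summing to 18
Step 3: After multiplier: 18 × 0.8 = 14.4
Step 4: Unaffected records sum: 75
Step 5: Final sum = 14.4 + 75 = 89.4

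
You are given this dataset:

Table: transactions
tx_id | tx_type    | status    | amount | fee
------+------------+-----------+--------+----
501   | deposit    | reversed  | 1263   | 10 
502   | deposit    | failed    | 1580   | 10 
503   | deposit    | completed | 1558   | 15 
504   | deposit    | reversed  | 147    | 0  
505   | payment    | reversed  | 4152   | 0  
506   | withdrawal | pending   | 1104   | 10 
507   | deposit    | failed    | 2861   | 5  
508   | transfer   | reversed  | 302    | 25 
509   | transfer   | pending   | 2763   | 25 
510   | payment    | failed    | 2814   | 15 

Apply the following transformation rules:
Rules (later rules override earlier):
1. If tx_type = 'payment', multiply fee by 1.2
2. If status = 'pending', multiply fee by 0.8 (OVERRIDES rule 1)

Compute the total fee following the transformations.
111.0

Step 1: Rule 2 takes priority for records with status = 'pending'
  - 2 records: 35 × 0.8 = 28.0
Step 2: Rule 1 applies to remaining records with tx_type = 'payment'
  - 2 records: 15 × 1.2 = 18.0
Step 3: Other records unchanged: 65
Step 4: Final sum = 28.0 + 18.0 + 65 = 111.0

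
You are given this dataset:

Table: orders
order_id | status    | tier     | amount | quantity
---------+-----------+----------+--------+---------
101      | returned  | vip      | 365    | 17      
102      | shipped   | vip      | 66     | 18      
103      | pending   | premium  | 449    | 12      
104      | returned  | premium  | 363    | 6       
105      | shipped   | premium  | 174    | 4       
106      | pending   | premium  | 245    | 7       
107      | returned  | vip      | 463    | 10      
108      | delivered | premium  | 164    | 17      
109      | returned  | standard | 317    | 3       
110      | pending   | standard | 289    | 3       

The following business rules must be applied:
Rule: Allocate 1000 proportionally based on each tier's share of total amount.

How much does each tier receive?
premium: 481.87, standard: 209.33, vip: 308.81

Step 1: Calculate total amount = 2895
Step 2: Calculate each tier's proportion:
  premium: 1395/2895 = 48.19% → 481.87
  standard: 606/2895 = 20.93% → 209.33
  vip: 894/2895 = 30.88% → 308.81
Step 3: Verify: sum of allocations ≈ 1000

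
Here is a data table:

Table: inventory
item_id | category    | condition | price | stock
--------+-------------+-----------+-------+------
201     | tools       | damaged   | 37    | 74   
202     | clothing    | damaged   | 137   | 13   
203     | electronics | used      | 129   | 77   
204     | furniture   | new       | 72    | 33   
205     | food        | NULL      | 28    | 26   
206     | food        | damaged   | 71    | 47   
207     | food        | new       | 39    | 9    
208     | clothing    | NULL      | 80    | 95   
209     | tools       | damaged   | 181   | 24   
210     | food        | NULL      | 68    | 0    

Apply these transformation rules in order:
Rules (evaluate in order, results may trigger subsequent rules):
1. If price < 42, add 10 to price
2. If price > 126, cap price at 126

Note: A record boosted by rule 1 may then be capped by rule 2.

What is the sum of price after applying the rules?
803

Step 1: Apply rule 1 to records with price < 42
  - 3 records get bonus of 10
  - Of these, 0 records then exceed 126 and get capped
Step 2: Apply rule 2 to records with price > 126
  - 3 records (original) are capped
Step 3: Calculate final sum = 803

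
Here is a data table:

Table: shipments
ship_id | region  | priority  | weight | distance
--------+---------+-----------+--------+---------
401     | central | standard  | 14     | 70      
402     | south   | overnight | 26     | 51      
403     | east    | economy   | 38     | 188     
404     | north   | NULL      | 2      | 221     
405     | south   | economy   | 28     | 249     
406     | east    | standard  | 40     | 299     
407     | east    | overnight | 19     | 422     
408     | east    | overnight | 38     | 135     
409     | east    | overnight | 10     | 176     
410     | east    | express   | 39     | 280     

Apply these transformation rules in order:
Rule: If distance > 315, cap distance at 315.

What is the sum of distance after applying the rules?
1984

Step 1: 1 records have distance > 315
Step 2: These records originally summed to 422
Step 3: After capping: 1 × 315 = 315
Step 4: Unaffected records sum: 1669
Step 5: Final sum = 315 + 1669 = 1984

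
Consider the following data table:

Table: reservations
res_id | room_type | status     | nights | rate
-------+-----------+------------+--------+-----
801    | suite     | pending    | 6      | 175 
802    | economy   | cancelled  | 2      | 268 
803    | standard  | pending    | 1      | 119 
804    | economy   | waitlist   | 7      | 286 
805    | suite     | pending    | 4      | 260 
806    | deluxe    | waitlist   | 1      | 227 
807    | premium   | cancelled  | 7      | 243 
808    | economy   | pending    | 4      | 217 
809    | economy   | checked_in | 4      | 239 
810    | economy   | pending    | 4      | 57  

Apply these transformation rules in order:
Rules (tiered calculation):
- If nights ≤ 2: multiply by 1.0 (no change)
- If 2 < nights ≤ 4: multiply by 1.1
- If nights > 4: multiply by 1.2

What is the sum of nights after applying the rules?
45.6

Step 1: Tier 1 (nights ≤ 2): 3 records, sum = 4 × 1.0 = 4.0
Step 2: Tier 2 (2 < nights ≤ 4): 4 records, sum = 16 × 1.1 = 17.6
Step 3: Tier 3 (nights > 4): 3 records, sum = 20 × 1.2 = 24.0
Step 4: Final sum = 4.0 + 17.6 + 24.0 = 45.6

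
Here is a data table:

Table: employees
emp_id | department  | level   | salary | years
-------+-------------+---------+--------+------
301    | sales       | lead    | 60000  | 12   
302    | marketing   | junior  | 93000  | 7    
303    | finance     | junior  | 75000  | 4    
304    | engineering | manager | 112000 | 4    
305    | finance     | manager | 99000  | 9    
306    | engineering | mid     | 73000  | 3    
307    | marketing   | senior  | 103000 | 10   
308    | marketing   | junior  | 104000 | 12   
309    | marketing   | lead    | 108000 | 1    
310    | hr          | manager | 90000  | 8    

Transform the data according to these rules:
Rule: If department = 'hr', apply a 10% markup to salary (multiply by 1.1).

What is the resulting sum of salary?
926000.0

Step 1: Records with department = 'hr' have total salary = 90000
Step 2: Apply multiplier: 90000 × 1.1 = 99000.0
Step 3: Other records total: 827000
Step 4: Final sum = 99000.0 + 827000 = 926000.0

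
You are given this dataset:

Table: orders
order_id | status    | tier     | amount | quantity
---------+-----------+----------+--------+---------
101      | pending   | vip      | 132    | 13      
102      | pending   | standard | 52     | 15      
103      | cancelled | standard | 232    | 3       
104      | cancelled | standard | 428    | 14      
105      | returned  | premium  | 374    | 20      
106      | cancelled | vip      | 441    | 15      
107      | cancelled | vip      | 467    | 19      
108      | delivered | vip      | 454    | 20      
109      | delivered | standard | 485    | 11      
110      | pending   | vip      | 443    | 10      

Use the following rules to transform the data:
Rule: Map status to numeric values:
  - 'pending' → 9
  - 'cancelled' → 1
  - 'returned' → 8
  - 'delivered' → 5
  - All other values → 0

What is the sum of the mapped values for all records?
49

Step 1: Apply mapping to each record
Step 2: Count by status:
  'pending': 3 records × 9 = 27
  'cancelled': 4 records × 1 = 4
  'returned': 1 records × 8 = 8
  'delivered': 2 records × 5 = 10
Step 3: Sum all mapped values = 49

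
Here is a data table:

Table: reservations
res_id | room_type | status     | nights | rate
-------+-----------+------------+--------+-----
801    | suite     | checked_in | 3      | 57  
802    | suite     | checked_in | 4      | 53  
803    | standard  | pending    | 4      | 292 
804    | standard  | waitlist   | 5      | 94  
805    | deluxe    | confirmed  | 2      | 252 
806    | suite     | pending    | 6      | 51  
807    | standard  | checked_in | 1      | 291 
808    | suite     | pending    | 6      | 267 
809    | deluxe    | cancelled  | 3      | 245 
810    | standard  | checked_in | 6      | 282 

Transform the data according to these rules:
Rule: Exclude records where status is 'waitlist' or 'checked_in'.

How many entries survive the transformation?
5

Step 1: Count records to exclude
  - 1 (waitlist) + 4 (checked_in) = 5 records
Step 2: Total records: 10
Step 3: Remaining = 10 - 5 = 5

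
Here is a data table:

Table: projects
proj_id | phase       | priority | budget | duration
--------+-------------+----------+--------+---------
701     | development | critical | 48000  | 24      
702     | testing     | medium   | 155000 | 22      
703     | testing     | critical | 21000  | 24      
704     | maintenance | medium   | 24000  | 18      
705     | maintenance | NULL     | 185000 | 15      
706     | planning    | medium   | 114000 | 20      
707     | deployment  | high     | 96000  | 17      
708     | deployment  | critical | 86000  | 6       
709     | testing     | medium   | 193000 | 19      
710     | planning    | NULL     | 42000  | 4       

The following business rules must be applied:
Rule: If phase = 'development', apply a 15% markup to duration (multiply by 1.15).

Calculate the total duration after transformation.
172.6

Step 1: Records with phase = 'development' have total duration = 24
Step 2: Apply multiplier: 24 × 1.15 = 27.6
Step 3: Other records total: 145
Step 4: Final sum = 27.6 + 145 = 172.6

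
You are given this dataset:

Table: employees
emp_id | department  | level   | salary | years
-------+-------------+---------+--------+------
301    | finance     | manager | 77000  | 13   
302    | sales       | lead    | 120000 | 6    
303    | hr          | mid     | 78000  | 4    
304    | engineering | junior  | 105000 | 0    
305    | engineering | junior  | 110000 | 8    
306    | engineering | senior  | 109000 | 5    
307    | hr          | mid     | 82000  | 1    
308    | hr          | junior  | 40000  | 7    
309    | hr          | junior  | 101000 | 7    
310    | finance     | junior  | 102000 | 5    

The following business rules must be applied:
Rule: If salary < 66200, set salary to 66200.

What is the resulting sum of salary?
950200

Step 1: 1 records have salary < 66200
Step 2: These records originally summed to 40000
Step 3: After setting to minimum: 1 × 66200 = 66200
Step 4: Unaffected records sum: 884000
Step 5: Final sum = 66200 + 884000 = 950200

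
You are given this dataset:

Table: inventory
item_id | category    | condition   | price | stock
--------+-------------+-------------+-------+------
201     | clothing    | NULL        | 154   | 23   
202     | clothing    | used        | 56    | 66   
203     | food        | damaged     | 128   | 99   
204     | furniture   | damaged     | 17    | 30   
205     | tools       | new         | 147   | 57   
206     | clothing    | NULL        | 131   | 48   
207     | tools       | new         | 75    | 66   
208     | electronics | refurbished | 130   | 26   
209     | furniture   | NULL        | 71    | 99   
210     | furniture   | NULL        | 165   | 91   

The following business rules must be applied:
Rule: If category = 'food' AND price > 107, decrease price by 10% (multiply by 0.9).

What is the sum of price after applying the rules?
1061.2

Step 1: Find records where category = 'food' AND price > 107
Step 2: 1 records match, summing to 128
Step 3: After multiplier: 128 × 0.9 = 115.2
Step 4: Unaffected records sum: 946
Step 5: Final sum = 115.2 + 946 = 1061.2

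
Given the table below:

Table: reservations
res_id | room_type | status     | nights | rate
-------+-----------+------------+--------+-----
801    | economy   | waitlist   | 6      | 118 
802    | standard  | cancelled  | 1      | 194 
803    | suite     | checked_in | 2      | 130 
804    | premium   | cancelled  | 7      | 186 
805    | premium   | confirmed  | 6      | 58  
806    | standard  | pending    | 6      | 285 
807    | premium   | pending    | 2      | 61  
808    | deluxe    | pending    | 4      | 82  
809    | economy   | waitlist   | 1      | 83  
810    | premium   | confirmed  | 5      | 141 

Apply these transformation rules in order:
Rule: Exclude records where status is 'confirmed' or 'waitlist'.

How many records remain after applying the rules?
6

Step 1: Count records to exclude
  - 2 (confirmed) + 2 (waitlist) = 4 records
Step 2: Total records: 10
Step 3: Remaining = 10 - 4 = 6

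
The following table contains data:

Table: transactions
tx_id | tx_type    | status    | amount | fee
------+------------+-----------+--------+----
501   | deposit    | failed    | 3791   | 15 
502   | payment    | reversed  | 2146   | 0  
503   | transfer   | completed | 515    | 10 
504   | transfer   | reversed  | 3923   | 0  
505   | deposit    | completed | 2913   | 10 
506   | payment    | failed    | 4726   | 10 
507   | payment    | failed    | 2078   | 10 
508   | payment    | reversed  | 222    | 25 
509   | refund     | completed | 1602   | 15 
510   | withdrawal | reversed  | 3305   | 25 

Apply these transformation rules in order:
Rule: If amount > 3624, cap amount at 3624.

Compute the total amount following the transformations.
23653

Step 1: 3 records have amount > 3624
Step 2: These records originally summed to 12440
Step 3: After capping: 3 × 3624 = 10872
Step 4: Unaffected records sum: 12781
Step 5: Final sum = 10872 + 12781 = 23653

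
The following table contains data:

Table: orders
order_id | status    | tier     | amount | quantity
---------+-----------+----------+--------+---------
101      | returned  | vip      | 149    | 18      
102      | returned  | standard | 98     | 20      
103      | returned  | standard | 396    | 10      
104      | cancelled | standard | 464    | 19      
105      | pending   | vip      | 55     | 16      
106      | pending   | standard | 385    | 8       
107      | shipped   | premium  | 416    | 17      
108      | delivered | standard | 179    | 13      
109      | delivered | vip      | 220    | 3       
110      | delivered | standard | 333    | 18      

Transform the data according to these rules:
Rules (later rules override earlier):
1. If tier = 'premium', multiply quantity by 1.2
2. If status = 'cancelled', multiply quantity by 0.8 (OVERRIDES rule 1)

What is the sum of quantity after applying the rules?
141.6

Step 1: Rule 2 takes priority for records with status = 'cancelled'
  - 1 records: 19 × 0.8 = 15.2
Step 2: Rule 1 applies to remaining records with tier = 'premium'
  - 1 records: 17 × 1.2 = 20.4
Step 3: Other records unchanged: 106
Step 4: Final sum = 15.2 + 20.4 + 106 = 141.6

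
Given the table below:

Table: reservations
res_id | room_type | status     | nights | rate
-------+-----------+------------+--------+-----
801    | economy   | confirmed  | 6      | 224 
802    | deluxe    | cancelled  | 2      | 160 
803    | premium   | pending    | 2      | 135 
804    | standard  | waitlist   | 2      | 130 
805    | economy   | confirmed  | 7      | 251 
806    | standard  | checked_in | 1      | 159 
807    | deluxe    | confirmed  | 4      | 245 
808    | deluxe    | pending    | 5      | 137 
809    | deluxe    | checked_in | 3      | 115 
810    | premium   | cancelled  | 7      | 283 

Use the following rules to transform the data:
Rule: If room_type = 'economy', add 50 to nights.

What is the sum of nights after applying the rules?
139

Step 1: Count records where room_type = 'economy': 2
Step 2: Total bonus added: 2 × 50 = 100
Step 3: Original sum of nights: 39
Step 4: Final sum = 39 + 100 = 139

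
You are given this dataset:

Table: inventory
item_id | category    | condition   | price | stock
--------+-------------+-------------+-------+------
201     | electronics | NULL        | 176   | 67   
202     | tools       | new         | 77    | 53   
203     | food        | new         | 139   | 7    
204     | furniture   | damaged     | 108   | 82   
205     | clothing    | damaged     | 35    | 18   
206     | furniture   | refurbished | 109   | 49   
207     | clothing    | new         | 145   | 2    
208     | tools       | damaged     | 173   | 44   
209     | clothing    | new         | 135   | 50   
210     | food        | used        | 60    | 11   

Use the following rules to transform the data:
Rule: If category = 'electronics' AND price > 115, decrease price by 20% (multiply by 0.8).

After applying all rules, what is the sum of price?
1121.8

Step 1: Find records where category = 'electronics' AND price > 115
Step 2: 1 records match, summing to 176
Step 3: After multiplier: 176 × 0.8 = 140.8
Step 4: Unaffected records sum: 981
Step 5: Final sum = 140.8 + 981 = 1121.8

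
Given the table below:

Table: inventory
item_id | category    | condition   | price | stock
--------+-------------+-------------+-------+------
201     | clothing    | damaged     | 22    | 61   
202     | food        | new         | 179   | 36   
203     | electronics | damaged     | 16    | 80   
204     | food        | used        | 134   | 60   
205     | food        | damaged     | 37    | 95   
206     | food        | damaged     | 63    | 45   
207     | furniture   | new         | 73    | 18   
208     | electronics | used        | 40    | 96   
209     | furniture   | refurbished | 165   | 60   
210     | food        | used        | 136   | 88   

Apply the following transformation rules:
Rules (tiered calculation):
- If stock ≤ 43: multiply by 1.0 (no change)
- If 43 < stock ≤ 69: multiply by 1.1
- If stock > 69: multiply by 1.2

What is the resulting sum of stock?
733.4

Step 1: Tier 1 (stock ≤ 43): 2 records, sum = 54 × 1.0 = 54.0
Step 2: Tier 2 (43 < stock ≤ 69): 4 records, sum = 226 × 1.1 = 248.6
Step 3: Tier 3 (stock > 69): 4 records, sum = 359 × 1.2 = 430.8
Step 4: Final sum = 54.0 + 248.6 + 430.8 = 733.4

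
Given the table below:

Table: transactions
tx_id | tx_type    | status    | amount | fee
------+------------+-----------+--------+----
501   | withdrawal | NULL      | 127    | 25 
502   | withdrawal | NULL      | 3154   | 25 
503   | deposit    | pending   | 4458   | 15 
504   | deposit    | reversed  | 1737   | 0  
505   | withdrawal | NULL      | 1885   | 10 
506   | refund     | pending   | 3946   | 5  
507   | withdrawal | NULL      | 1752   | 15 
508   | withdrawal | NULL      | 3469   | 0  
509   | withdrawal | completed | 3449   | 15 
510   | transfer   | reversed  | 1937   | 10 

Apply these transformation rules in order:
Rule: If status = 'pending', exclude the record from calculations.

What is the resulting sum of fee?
100

Step 1: Identify records where status = 'pending'
Step 2: The excluded records sum to 20
Step 3: Original total fee = 120
Step 4: Remaining total = 120 - 20 = 100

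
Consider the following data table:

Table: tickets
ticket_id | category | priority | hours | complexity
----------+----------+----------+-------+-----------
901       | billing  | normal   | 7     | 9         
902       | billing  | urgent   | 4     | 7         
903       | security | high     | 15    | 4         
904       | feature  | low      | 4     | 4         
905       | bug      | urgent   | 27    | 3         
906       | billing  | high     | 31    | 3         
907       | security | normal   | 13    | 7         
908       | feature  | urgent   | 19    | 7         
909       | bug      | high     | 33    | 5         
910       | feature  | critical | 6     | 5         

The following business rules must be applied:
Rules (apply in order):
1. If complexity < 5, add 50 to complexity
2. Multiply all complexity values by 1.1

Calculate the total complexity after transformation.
279.4

Step 1: Apply Rule 1 - Add 50 to records with complexity < 5
  - 4 records affected: 14 + (4 × 50) = 214
  - Unaffected records: 40
  - Sum after Rule 1: 254
Step 2: Apply Rule 2 - Multiply all by 1.1
  - 254 × 1.1 = 279.4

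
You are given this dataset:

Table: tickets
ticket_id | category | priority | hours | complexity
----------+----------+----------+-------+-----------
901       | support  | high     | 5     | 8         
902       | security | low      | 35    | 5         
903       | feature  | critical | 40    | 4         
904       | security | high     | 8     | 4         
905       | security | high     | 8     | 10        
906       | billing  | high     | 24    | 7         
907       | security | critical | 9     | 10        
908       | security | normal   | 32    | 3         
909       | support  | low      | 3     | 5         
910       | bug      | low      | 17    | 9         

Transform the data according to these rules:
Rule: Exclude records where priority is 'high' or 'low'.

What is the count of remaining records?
3

Step 1: Count records to exclude
  - 4 (high) + 3 (low) = 7 records
Step 2: Total records: 10
Step 3: Remaining = 10 - 7 = 3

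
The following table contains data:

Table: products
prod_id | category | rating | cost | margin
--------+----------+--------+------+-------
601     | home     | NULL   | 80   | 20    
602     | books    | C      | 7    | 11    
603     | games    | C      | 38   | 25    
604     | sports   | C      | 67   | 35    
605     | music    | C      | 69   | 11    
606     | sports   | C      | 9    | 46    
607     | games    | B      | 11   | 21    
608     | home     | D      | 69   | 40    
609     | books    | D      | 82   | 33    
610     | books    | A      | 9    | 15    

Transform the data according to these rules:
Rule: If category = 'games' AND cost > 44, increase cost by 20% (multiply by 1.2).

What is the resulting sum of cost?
441

Step 1: Find records where category = 'games' AND cost > 44
Step 2: 0 records match, summing to 0
Step 3: After multiplier: 0 × 1.2 = 0.0
Step 4: Unaffected records sum: 441
Step 5: Final sum = 0.0 + 441 = 441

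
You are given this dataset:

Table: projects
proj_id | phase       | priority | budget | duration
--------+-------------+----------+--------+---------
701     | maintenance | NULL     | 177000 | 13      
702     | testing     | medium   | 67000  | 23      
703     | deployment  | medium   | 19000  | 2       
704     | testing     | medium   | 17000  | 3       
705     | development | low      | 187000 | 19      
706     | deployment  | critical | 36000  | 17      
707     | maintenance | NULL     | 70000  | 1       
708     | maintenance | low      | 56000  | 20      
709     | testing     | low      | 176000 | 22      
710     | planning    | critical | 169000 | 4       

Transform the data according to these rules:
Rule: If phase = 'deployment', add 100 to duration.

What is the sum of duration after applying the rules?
324

Step 1: Count records where phase = 'deployment': 2
Step 2: Total bonus added: 2 × 100 = 200
Step 3: Original sum of duration: 124
Step 4: Final sum = 124 + 200 = 324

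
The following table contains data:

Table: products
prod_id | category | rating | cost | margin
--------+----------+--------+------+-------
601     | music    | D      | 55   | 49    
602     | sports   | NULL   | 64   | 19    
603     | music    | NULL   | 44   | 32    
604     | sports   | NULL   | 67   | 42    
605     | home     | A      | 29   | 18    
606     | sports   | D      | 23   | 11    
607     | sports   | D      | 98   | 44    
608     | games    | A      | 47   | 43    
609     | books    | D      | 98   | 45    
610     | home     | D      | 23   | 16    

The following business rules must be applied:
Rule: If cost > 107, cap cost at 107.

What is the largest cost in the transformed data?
98

Step 1: Original maximum cost = 98
Step 2: Check cap of 107 against maximum
Step 3: No records exceed the cap (max 98 <= cap 107), so no capping applies
Step 4: Maximum after transformation = 98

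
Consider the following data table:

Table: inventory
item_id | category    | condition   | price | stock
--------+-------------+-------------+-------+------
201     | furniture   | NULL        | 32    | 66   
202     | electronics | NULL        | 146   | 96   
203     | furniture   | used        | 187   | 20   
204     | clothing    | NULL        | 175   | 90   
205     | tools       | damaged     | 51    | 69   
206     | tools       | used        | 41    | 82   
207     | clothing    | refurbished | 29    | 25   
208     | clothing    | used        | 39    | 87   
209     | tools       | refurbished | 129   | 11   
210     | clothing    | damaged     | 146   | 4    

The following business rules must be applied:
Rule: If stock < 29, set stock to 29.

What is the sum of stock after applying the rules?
606

Step 1: 4 records have stock < 29
Step 2: These records originally summed to 60
Step 3: After setting to minimum: 4 × 29 = 116
Step 4: Unaffected records sum: 490
Step 5: Final sum = 116 + 490 = 606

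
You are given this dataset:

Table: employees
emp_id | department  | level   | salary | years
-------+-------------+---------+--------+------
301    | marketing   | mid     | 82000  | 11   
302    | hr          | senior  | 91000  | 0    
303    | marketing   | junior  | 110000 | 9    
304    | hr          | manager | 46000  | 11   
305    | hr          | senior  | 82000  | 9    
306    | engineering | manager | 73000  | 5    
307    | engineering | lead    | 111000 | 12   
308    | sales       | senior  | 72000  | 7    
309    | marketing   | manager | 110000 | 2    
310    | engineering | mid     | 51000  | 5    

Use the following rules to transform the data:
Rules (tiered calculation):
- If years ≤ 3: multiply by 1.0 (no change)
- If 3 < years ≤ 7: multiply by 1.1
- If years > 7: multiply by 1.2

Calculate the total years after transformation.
83.1

Step 1: Tier 1 (years ≤ 3): 2 records, sum = 2 × 1.0 = 2.0
Step 2: Tier 2 (3 < years ≤ 7): 3 records, sum = 17 × 1.1 = 18.7
Step 3: Tier 3 (years > 7): 5 records, sum = 52 × 1.2 = 62.4
Step 4: Final sum = 2.0 + 18.7 + 62.4 = 83.1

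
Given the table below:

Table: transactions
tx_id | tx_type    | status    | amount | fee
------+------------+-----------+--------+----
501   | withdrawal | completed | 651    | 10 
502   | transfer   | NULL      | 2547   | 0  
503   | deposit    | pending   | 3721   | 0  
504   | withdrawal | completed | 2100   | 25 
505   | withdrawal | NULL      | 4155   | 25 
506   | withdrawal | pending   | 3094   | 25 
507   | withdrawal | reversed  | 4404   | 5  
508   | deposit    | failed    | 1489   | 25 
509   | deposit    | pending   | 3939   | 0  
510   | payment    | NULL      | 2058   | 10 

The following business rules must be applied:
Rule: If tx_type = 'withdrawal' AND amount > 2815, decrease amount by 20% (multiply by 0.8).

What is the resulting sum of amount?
25827.4

Step 1: Find records where tx_type = 'withdrawal' AND amount > 2815
Step 2: 3 records match, summing to 11653
Step 3: After multiplier: 11653 × 0.8 = 9322.4
Step 4: Unaffected records sum: 16505
Step 5: Final sum = 9322.4 + 16505 = 25827.4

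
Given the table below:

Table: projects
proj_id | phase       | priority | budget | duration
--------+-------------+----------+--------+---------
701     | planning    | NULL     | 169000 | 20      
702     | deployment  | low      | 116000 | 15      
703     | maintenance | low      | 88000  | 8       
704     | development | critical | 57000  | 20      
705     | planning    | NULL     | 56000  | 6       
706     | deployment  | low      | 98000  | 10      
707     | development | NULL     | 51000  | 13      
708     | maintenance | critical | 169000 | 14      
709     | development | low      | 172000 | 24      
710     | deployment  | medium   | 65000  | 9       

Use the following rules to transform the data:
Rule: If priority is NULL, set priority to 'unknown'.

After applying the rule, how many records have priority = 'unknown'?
3

Step 1: Count records where priority IS NULL
Step 2: Found 3 records with NULL priority
Step 3: These records will have priority set to 'unknown'
Step 4: Records already having priority = 'unknown': 0
Step 5: Answer: 3 + 0 = 3 records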